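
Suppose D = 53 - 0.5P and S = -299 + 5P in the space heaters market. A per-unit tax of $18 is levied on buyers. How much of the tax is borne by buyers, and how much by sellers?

Buyers bear 180/11, sellers bear 18/11

Pre-tax equilibrium: P* = 64, Q* = 21.
Tax on buyers shifts demand to D = 53 − 0.5(P + 18) = 44 - 0.5P.
44 - 0.5P = -299 + 5P gives seller price Ps = 686/11; buyers pay Pb = 686/11 + 18 = 884/11.
New quantity: Q = 53 − 0.5(884/11) = 141/11.
Buyer burden = 884/11 − 64 = 180/11; seller burden = 64 − 686/11 = 18/11.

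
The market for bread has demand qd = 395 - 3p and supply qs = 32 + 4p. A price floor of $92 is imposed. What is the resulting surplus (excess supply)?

Equilibrium price would be p* = 363/7, so the floor at 92 binds.
At p = 92: qd = 119, qs = 400.
Surplus = 400 − 119 = 281.

Surplus = 281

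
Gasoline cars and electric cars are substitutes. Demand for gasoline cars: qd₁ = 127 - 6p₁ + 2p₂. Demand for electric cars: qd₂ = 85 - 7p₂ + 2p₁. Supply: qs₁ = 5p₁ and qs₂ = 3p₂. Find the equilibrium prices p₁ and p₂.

p₁ = 720/53, p₂ = 1189/106

Market 1: 127 - 6p₁ + 2p₂ = 5p₁ → 11p₁ - 2p₂ = 127.
Market 2: 10p₂ - 2p₁ = 85.
Eliminating p₂: 10×(1) + 2×(2) gives 106p₁ = 1440, so p₁ = 720/53.
Back-substitute into (2): p₂ = (85 + 2×720/53) / 10 = 1189/106.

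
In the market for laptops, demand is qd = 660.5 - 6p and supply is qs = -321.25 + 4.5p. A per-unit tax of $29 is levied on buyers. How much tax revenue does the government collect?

Tax revenue = 10121/14

Pre-tax equilibrium: p* = 93.5, q* = 99.5.
Tax on buyers shifts demand to qd = 660.5 − 6(p + 29) = 486.5 - 6p.
486.5 - 6p = -321.25 + 4.5p gives seller price ps = 1077/14; buyers pay pb = 1077/14 + 29 = 1483/14.
New quantity: q = 660.5 − 6(1483/14) = 349/14.
Revenue = 29 × 349/14 = 10121/14.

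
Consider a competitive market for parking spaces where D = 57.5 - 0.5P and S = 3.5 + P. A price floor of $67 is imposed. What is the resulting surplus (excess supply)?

Surplus = 46.5

Equilibrium price would be P* = 36, so the floor at 67 binds.
At P = 67: D = 24, S = 70.5.
Surplus = 70.5 − 24 = 46.5.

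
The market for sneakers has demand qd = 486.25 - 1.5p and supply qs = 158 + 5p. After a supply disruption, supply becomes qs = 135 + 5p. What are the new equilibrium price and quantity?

p' = 1405/26, q' = 10535/26

Original equilibrium: p* = 50.5, q* = 410.5.
New equilibrium: 486.25 - 1.5p = 135 + 5p, so 351.25 = 6.5p and p' = 1405/26; q' = 486.25 − 1.5(1405/26) = 10535/26.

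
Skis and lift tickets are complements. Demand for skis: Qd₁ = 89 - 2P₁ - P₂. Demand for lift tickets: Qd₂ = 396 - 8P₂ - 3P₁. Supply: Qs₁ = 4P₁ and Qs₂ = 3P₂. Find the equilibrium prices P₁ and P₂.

Market 1: 89 - 2P₁ - P₂ = 4P₁ → 6P₁ + P₂ = 89.
Market 2: 11P₂ + 3P₁ = 396.
Eliminating P₂: 11×(1) − 1×(2) gives 63P₁ = 583, so P₁ = 583/63.
Back-substitute into (2): P₂ = (396 − 3×583/63) / 11 = 703/21.

P₁ = 583/63, P₂ = 703/21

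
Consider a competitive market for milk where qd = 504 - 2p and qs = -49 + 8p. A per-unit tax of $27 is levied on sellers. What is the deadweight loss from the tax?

Pre-tax equilibrium: p* = 55.3, q* = 393.4.
Tax on sellers shifts supply to qs = -49 + 8(p − 27) = -265 + 8p.
504 - 2p = -265 + 8p gives buyer price pb = 76.9; sellers receive ps = 76.9 − 27 = 49.9.
New quantity: q = 504 − 2(76.9) = 350.2.
DWL = ½ × 27 × (393.4 − 350.2) = 583.2.

Deadweight loss = 583.2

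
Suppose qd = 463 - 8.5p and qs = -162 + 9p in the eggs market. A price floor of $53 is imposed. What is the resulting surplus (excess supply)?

Surplus = 302.5

Equilibrium price would be p* = 250/7, so the floor at 53 binds.
At p = 53: qd = 12.5, qs = 315.
Surplus = 315 − 12.5 = 302.5.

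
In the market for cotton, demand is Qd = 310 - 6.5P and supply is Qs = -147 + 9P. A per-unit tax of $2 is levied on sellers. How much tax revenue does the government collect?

Tax revenue = 6870/31

Pre-tax equilibrium: P* = 914/31, Q* = 3669/31.
Tax on sellers shifts supply to Qs = -147 + 9(P − 2) = -165 + 9P.
310 - 6.5P = -165 + 9P gives buyer price Pb = 950/31; sellers receive Ps = 950/31 − 2 = 888/31.
New quantity: Q = 310 − 6.5(950/31) = 3435/31.
Revenue = 2 × 3435/31 = 6870/31.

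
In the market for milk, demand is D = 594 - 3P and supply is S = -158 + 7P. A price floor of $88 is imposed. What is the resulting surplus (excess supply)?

Equilibrium price would be P* = 75.2, so the floor at 88 binds.
At P = 88: D = 330, S = 458.
Surplus = 458 − 330 = 128.

Surplus = 128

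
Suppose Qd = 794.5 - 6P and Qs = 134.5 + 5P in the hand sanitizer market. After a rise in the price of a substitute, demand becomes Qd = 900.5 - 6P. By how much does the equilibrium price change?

ΔP = 106/11

Original equilibrium: P* = 60, Q* = 434.5.
New equilibrium: 900.5 - 6P = 134.5 + 5P, so 766 = 11P and P' = 766/11; Q' = 900.5 − 6(766/11) = 10619/22.
Change in price: 766/11 − 60 = 106/11.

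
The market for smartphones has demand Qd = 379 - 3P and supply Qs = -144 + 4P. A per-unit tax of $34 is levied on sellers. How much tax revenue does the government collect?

Pre-tax equilibrium: P* = 523/7, Q* = 1084/7.
Tax on sellers shifts supply to Qs = -144 + 4(P − 34) = -280 + 4P.
379 - 3P = -280 + 4P gives buyer price Pb = 659/7; sellers receive Ps = 659/7 − 34 = 421/7.
New quantity: Q = 379 − 3(659/7) = 676/7.
Revenue = 34 × 676/7 = 22984/7.

Tax revenue = 22984/7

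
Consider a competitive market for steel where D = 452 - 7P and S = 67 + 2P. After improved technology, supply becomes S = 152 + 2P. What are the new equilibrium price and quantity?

Original equilibrium: P* = 385/9, Q* = 1373/9.
New equilibrium: 452 - 7P = 152 + 2P, so 300 = 9P and P' = 100/3; Q' = 452 − 7(100/3) = 656/3.

P' = 100/3, Q' = 656/3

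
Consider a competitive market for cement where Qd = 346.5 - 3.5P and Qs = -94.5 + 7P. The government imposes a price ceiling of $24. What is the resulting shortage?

Shortage = 189

Equilibrium price would be P* = 42, so the ceiling at 24 binds.
At P = 24: Qd = 346.5 − 3.5(24) = 262.5, Qs = -94.5 + 7(24) = 73.5.
Shortage = 262.5 − 73.5 = 189.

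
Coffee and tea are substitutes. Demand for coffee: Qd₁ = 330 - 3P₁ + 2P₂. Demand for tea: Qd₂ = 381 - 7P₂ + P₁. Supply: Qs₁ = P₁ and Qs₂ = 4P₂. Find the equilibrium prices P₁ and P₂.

P₁ = 732/7, P₂ = 309/7

Market 1: 330 - 3P₁ + 2P₂ = P₁ → 4P₁ - 2P₂ = 330.
Market 2: 11P₂ - P₁ = 381.
Eliminating P₂: 11×(1) + 2×(2) gives 42P₁ = 4392, so P₁ = 732/7.
Back-substitute into (2): P₂ = (381 + 1×732/7) / 11 = 309/7.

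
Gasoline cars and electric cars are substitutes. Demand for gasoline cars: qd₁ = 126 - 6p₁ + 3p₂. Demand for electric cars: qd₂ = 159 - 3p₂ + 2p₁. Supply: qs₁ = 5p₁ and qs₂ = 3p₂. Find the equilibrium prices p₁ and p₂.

p₁ = 20.55, p₂ = 33.35

Market 1: 126 - 6p₁ + 3p₂ = 5p₁ → 11p₁ - 3p₂ = 126.
Market 2: 6p₂ - 2p₁ = 159.
Eliminating p₂: 6×(1) + 3×(2) gives 60p₁ = 1233, so p₁ = 20.55.
Back-substitute into (2): p₂ = (159 + 2×20.55) / 6 = 33.35.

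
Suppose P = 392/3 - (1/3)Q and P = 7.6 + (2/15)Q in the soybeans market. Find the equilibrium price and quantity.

Set the two price expressions equal: 392/3 - (1/3)Q = 7.6 + (2/15)Q.
1846/15 = (7/15)Q, so Q* = 1846/7.
P* = 392/3 − (1/3)(1846/7) = 898/21.

P* = 898/21, Q* = 1846/7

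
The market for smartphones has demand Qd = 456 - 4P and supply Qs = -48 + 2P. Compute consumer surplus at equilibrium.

Consumer surplus = 1800

Equilibrium: 456 - 4P = -48 + 2P gives P* = 84, Q* = 120.
Demand choke price (Qd = 0): P = 114.
CS = ½(114 − 84)(120) = 1800.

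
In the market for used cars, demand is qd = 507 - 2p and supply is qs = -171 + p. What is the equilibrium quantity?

q* = 55

Set qd = qs: 507 - 2p = -171 + p.
678 = 3p, so p* = 226.
q* = 507 − 2(226) = 55.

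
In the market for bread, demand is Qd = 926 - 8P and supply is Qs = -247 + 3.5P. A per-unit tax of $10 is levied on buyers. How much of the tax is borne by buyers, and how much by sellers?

Buyers bear 70/23, sellers bear 160/23

Pre-tax equilibrium: P* = 102, Q* = 110.
Tax on buyers shifts demand to Qd = 926 − 8(P + 10) = 846 - 8P.
846 - 8P = -247 + 3.5P gives seller price Ps = 2186/23; buyers pay Pb = 2186/23 + 10 = 2416/23.
New quantity: Q = 926 − 8(2416/23) = 1970/23.
Buyer burden = 2416/23 − 102 = 70/23; seller burden = 102 − 2186/23 = 160/23.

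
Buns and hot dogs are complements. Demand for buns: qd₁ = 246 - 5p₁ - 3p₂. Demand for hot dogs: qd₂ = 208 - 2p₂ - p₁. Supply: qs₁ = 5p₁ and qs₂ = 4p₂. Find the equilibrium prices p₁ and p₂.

p₁ = 284/19, p₂ = 1834/57

Market 1: 246 - 5p₁ - 3p₂ = 5p₁ → 10p₁ + 3p₂ = 246.
Market 2: 6p₂ + p₁ = 208.
Eliminating p₂: 6×(1) − 3×(2) gives 57p₁ = 852, so p₁ = 284/19.
Back-substitute into (2): p₂ = (208 − 1×284/19) / 6 = 1834/57.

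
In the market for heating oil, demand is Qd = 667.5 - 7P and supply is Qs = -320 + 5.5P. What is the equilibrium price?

P* = 79

Set Qd = Qs: 667.5 - 7P = -320 + 5.5P.
987.5 = 12.5P, so P* = 79.
Q* = 667.5 − 7(79) = 114.5.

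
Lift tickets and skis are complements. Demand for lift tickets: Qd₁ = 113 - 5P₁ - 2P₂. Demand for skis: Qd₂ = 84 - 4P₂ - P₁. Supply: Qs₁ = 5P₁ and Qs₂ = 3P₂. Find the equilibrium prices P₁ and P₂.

Market 1: 113 - 5P₁ - 2P₂ = 5P₁ → 10P₁ + 2P₂ = 113.
Market 2: 7P₂ + P₁ = 84.
Eliminating P₂: 7×(1) − 2×(2) gives 68P₁ = 623, so P₁ = 623/68.
Back-substitute into (2): P₂ = (84 − 1×623/68) / 7 = 727/68.

P₁ = 623/68, P₂ = 727/68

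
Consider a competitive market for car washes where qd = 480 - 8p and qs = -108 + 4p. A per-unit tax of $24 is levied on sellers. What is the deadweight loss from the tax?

Pre-tax equilibrium: p* = 49, q* = 88.
Tax on sellers shifts supply to qs = -108 + 4(p − 24) = -204 + 4p.
480 - 8p = -204 + 4p gives buyer price pb = 57; sellers receive ps = 57 − 24 = 33.
New quantity: q = 480 − 8(57) = 24.
DWL = ½ × 24 × (88 − 24) = 768.

Deadweight loss = 768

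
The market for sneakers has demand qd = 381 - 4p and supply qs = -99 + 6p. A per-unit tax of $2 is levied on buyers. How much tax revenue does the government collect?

Pre-tax equilibrium: p* = 48, q* = 189.
Tax on buyers shifts demand to qd = 381 − 4(p + 2) = 373 - 4p.
373 - 4p = -99 + 6p gives seller price ps = 47.2; buyers pay pb = 47.2 + 2 = 49.2.
New quantity: q = 381 − 4(49.2) = 184.2.
Revenue = 2 × 184.2 = 368.4.

Tax revenue = 368.4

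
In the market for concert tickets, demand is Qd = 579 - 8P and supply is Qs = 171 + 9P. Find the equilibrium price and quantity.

Set Qd = Qs: 579 - 8P = 171 + 9P.
408 = 17P, so P* = 24.
Q* = 579 − 8(24) = 387.

P* = 24, Q* = 387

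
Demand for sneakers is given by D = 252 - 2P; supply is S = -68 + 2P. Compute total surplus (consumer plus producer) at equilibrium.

Total surplus = 4232

Equilibrium: 252 - 2P = -68 + 2P gives P* = 80, Q* = 92.
Demand choke price: P = 126; supply starts at P = 34.
CS = ½(126 − 80)(92) = 2116; PS = ½(80 − 34)(92) = 2116.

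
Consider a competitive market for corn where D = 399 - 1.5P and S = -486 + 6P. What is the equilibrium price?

P* = 118

Set D = S: 399 - 1.5P = -486 + 6P.
885 = 7.5P, so P* = 118.
Q* = 399 − 1.5(118) = 222.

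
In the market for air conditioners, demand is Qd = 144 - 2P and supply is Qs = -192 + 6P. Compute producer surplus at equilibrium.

Producer surplus = 300

Equilibrium: 144 - 2P = -192 + 6P gives P* = 42, Q* = 60.
Supply starts at P = 32 (where Qs = 0).
PS = ½(42 − 32)(60) = 300.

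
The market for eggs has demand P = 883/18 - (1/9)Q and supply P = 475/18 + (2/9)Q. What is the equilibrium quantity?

Set the two price expressions equal: 883/18 - (1/9)Q = 475/18 + (2/9)Q.
68/3 = (1/3)Q, so Q* = 68.
P* = 883/18 − (1/9)(68) = 41.5.

Q* = 68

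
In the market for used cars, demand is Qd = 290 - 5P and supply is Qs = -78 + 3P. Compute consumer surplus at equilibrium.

Consumer surplus = 360

Equilibrium: 290 - 5P = -78 + 3P gives P* = 46, Q* = 60.
Demand choke price (Qd = 0): P = 58.
CS = ½(58 − 46)(60) = 360.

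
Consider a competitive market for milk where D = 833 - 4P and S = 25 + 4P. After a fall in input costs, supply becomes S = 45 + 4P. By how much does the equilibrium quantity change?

ΔQ = 10

Original equilibrium: P* = 101, Q* = 429.
New equilibrium: 833 - 4P = 45 + 4P, so 788 = 8P and P' = 98.5; Q' = 833 − 4(98.5) = 439.
Change in quantity: 439 − 429 = 10.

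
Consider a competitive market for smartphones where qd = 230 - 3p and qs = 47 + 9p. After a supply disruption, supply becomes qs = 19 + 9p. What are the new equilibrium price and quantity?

Original equilibrium: p* = 15.25, q* = 184.25.
New equilibrium: 230 - 3p = 19 + 9p, so 211 = 12p and p' = 211/12; q' = 230 − 3(211/12) = 177.25.

p' = 211/12, q' = 177.25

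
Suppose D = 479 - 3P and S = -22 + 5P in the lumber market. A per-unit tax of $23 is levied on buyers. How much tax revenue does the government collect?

Pre-tax equilibrium: P* = 62.625, Q* = 291.125.
Tax on buyers shifts demand to D = 479 − 3(P + 23) = 410 - 3P.
410 - 3P = -22 + 5P gives seller price Ps = 54; buyers pay Pb = 54 + 23 = 77.
New quantity: Q = 479 − 3(77) = 248.
Revenue = 23 × 248 = 5704.

Tax revenue = 5704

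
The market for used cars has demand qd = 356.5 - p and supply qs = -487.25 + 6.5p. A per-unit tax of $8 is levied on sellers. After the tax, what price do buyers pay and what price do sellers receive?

Buyers pay 3583/30, sellers receive 3343/30

Pre-tax equilibrium: p* = 112.5, q* = 244.
Tax on sellers shifts supply to qs = -487.25 + 6.5(p − 8) = -539.25 + 6.5p.
356.5 - p = -539.25 + 6.5p gives buyer price pb = 3583/30; sellers receive ps = 3583/30 − 8 = 3343/30.
New quantity: q = 356.5 − 1(3583/30) = 3556/15.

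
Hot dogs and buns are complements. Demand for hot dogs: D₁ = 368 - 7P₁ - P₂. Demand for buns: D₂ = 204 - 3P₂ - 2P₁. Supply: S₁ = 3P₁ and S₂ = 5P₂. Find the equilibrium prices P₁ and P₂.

Market 1: 368 - 7P₁ - P₂ = 3P₁ → 10P₁ + P₂ = 368.
Market 2: 8P₂ + 2P₁ = 204.
Eliminating P₂: 8×(1) − 1×(2) gives 78P₁ = 2740, so P₁ = 1370/39.
Back-substitute into (2): P₂ = (204 − 2×1370/39) / 8 = 652/39.

P₁ = 1370/39, P₂ = 652/39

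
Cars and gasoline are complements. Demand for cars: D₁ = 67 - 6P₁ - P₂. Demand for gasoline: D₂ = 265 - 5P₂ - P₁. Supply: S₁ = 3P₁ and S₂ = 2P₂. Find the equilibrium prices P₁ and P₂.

Market 1: 67 - 6P₁ - P₂ = 3P₁ → 9P₁ + P₂ = 67.
Market 2: 7P₂ + P₁ = 265.
Eliminating P₂: 7×(1) − 1×(2) gives 62P₁ = 204, so P₁ = 102/31.
Back-substitute into (2): P₂ = (265 − 1×102/31) / 7 = 1159/31.

P₁ = 102/31, P₂ = 1159/31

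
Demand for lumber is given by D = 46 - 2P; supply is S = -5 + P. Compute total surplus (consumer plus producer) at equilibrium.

Total surplus = 108

Equilibrium: 46 - 2P = -5 + P gives P* = 17, Q* = 12.
Demand choke price: P = 23; supply starts at P = 5.
CS = ½(23 − 17)(12) = 36; PS = ½(17 − 5)(12) = 72.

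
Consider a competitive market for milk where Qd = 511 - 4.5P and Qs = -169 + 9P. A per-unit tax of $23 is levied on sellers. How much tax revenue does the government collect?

Pre-tax equilibrium: P* = 1360/27, Q* = 853/3.
Tax on sellers shifts supply to Qs = -169 + 9(P − 23) = -376 + 9P.
511 - 4.5P = -376 + 9P gives buyer price Pb = 1774/27; sellers receive Ps = 1774/27 − 23 = 1153/27.
New quantity: Q = 511 − 4.5(1774/27) = 646/3.
Revenue = 23 × 646/3 = 14858/3.

Tax revenue = 14858/3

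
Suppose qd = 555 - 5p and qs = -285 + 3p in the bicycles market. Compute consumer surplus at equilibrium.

Equilibrium: 555 - 5p = -285 + 3p gives p* = 105, q* = 30.
Demand choke price (qd = 0): p = 111.
CS = ½(111 − 105)(30) = 90.

Consumer surplus = 90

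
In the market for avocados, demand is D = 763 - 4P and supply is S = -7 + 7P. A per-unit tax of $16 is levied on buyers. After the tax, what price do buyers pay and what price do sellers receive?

Buyers pay 882/11, sellers receive 706/11

Pre-tax equilibrium: P* = 70, Q* = 483.
Tax on buyers shifts demand to D = 763 − 4(P + 16) = 699 - 4P.
699 - 4P = -7 + 7P gives seller price Ps = 706/11; buyers pay Pb = 706/11 + 16 = 882/11.
New quantity: Q = 763 − 4(882/11) = 4865/11.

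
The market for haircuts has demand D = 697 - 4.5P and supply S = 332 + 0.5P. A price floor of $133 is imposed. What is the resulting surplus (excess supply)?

Surplus = 300

Equilibrium price would be P* = 73, so the floor at 133 binds.
At P = 133: D = 98.5, S = 398.5.
Surplus = 398.5 − 98.5 = 300.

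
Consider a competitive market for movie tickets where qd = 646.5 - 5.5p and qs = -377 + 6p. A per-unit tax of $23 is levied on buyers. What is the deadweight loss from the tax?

Deadweight loss = 759

Pre-tax equilibrium: p* = 89, q* = 157.
Tax on buyers shifts demand to qd = 646.5 − 5.5(p + 23) = 520 - 5.5p.
520 - 5.5p = -377 + 6p gives seller price ps = 78; buyers pay pb = 78 + 23 = 101.
New quantity: q = 646.5 − 5.5(101) = 91.
DWL = ½ × 23 × (157 − 91) = 759.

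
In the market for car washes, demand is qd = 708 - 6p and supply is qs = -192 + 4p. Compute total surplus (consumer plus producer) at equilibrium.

Total surplus = 5880

Equilibrium: 708 - 6p = -192 + 4p gives p* = 90, q* = 168.
Demand choke price: p = 118; supply starts at p = 48.
CS = ½(118 − 90)(168) = 2352; PS = ½(90 − 48)(168) = 3528.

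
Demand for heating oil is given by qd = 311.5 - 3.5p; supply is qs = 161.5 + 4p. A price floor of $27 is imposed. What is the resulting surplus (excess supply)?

Surplus = 52.5

Equilibrium price would be p* = 20, so the floor at 27 binds.
At p = 27: qd = 217, qs = 269.5.
Surplus = 269.5 − 217 = 52.5.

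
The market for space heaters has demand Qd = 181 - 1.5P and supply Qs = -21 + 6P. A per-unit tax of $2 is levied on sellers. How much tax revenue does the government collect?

Tax revenue = 276.4

Pre-tax equilibrium: P* = 404/15, Q* = 140.6.
Tax on sellers shifts supply to Qs = -21 + 6(P − 2) = -33 + 6P.
181 - 1.5P = -33 + 6P gives buyer price Pb = 428/15; sellers receive Ps = 428/15 − 2 = 398/15.
New quantity: Q = 181 − 1.5(428/15) = 138.2.
Revenue = 2 × 138.2 = 276.4.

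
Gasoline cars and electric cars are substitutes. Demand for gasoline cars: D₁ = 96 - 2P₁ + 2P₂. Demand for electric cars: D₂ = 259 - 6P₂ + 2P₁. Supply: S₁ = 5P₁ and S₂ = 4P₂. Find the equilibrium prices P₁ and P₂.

Market 1: 96 - 2P₁ + 2P₂ = 5P₁ → 7P₁ - 2P₂ = 96.
Market 2: 10P₂ - 2P₁ = 259.
Eliminating P₂: 10×(1) + 2×(2) gives 66P₁ = 1478, so P₁ = 739/33.
Back-substitute into (2): P₂ = (259 + 2×739/33) / 10 = 2005/66.

P₁ = 739/33, P₂ = 2005/66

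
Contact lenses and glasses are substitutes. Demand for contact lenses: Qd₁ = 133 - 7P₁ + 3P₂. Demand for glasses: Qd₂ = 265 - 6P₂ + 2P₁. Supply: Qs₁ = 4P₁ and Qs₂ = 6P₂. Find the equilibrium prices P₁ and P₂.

Market 1: 133 - 7P₁ + 3P₂ = 4P₁ → 11P₁ - 3P₂ = 133.
Market 2: 12P₂ - 2P₁ = 265.
Eliminating P₂: 12×(1) + 3×(2) gives 126P₁ = 2391, so P₁ = 797/42.
Back-substitute into (2): P₂ = (265 + 2×797/42) / 12 = 3181/126.

P₁ = 797/42, P₂ = 3181/126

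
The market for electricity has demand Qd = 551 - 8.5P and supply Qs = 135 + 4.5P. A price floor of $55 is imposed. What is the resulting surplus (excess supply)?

Equilibrium price would be P* = 32, so the floor at 55 binds.
At P = 55: Qd = 83.5, Qs = 382.5.
Surplus = 382.5 − 83.5 = 299.

Surplus = 299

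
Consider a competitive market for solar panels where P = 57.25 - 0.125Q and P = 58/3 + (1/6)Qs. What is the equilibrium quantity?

Set the two price expressions equal: 57.25 - 0.125Q = 58/3 + (1/6)Q.
455/12 = (7/24)Q, so Q* = 130.
P* = 57.25 − (0.125)(130) = 41.

Q* = 130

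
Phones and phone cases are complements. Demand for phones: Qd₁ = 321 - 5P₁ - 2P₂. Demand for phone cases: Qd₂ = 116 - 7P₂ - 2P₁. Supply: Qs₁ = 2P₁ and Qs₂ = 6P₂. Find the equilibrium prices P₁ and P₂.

Market 1: 321 - 5P₁ - 2P₂ = 2P₁ → 7P₁ + 2P₂ = 321.
Market 2: 13P₂ + 2P₁ = 116.
Eliminating P₂: 13×(1) − 2×(2) gives 87P₁ = 3941, so P₁ = 3941/87.
Back-substitute into (2): P₂ = (116 − 2×3941/87) / 13 = 170/87.

P₁ = 3941/87, P₂ = 170/87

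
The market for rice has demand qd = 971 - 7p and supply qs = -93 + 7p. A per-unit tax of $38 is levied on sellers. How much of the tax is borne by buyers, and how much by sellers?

Pre-tax equilibrium: p* = 76, q* = 439.
Tax on sellers shifts supply to qs = -93 + 7(p − 38) = -359 + 7p.
971 - 7p = -359 + 7p gives buyer price pb = 95; sellers receive ps = 95 − 38 = 57.
New quantity: q = 971 − 7(95) = 306.
Buyer burden = 95 − 76 = 19; seller burden = 76 − 57 = 19.

Buyers bear $19, sellers bear $19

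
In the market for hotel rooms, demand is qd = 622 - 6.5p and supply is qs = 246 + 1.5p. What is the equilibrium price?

p* = 47

Set qd = qs: 622 - 6.5p = 246 + 1.5p.
376 = 8p, so p* = 47.
q* = 622 − 6.5(47) = 316.5.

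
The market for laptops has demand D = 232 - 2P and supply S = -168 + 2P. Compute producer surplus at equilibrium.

Equilibrium: 232 - 2P = -168 + 2P gives P* = 100, Q* = 32.
Supply starts at P = 84 (where S = 0).
PS = ½(100 − 84)(32) = 256.

Producer surplus = 256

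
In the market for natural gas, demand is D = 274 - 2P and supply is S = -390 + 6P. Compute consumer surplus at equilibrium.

Equilibrium: 274 - 2P = -390 + 6P gives P* = 83, Q* = 108.
Demand choke price (D = 0): P = 137.
CS = ½(137 − 83)(108) = 2916.

Consumer surplus = 2916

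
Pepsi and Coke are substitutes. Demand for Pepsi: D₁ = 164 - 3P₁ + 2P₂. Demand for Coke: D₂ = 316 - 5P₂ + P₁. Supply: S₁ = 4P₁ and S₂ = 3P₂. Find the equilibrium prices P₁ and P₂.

Market 1: 164 - 3P₁ + 2P₂ = 4P₁ → 7P₁ - 2P₂ = 164.
Market 2: 8P₂ - P₁ = 316.
Eliminating P₂: 8×(1) + 2×(2) gives 54P₁ = 1944, so P₁ = 36.
Back-substitute into (2): P₂ = (316 + 1×36) / 8 = 44.

P₁ = 36, P₂ = 44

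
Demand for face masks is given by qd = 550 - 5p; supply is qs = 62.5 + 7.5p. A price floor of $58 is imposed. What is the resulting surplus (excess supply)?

Surplus = 237.5

Equilibrium price would be p* = 39, so the floor at 58 binds.
At p = 58: qd = 260, qs = 497.5.
Surplus = 497.5 − 260 = 237.5.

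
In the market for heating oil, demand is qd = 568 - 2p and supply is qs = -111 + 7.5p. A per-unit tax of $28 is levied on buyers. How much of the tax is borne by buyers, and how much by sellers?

Pre-tax equilibrium: p* = 1358/19, q* = 8076/19.
Tax on buyers shifts demand to qd = 568 − 2(p + 28) = 512 - 2p.
512 - 2p = -111 + 7.5p gives seller price ps = 1246/19; buyers pay pb = 1246/19 + 28 = 1778/19.
New quantity: q = 568 − 2(1778/19) = 7236/19.
Buyer burden = 1778/19 − 1358/19 = 420/19; seller burden = 1358/19 − 1246/19 = 112/19.

Buyers bear 420/19, sellers bear 112/19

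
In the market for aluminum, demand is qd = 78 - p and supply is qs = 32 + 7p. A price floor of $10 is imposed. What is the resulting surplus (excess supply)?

Equilibrium price would be p* = 5.75, so the floor at 10 binds.
At p = 10: qd = 68, qs = 102.
Surplus = 102 − 68 = 34.

Surplus = 34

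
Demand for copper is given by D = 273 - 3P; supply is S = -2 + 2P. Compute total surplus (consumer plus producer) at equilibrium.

Total surplus = 4860

Equilibrium: 273 - 3P = -2 + 2P gives P* = 55, Q* = 108.
Demand choke price: P = 91; supply starts at P = 1.
CS = ½(91 − 55)(108) = 1944; PS = ½(55 − 1)(108) = 2916.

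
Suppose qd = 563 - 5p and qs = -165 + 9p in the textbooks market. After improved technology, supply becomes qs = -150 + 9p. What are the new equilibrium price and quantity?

Original equilibrium: p* = 52, q* = 303.
New equilibrium: 563 - 5p = -150 + 9p, so 713 = 14p and p' = 713/14; q' = 563 − 5(713/14) = 4317/14.

p' = 713/14, q' = 4317/14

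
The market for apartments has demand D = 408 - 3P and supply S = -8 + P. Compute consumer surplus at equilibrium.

Equilibrium: 408 - 3P = -8 + P gives P* = 104, Q* = 96.
Demand choke price (D = 0): P = 136.
CS = ½(136 − 104)(96) = 1536.

Consumer surplus = 1536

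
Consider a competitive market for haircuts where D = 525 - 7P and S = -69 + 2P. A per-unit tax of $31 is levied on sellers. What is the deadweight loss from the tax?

Deadweight loss = 6727/9

Pre-tax equilibrium: P* = 66, Q* = 63.
Tax on sellers shifts supply to S = -69 + 2(P − 31) = -131 + 2P.
525 - 7P = -131 + 2P gives buyer price Pb = 656/9; sellers receive Ps = 656/9 − 31 = 377/9.
New quantity: Q = 525 − 7(656/9) = 133/9.
DWL = ½ × 31 × (63 − 133/9) = 6727/9.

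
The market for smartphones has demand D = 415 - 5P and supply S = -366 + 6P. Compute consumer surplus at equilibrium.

Equilibrium: 415 - 5P = -366 + 6P gives P* = 71, Q* = 60.
Demand choke price (D = 0): P = 83.
CS = ½(83 − 71)(60) = 360.

Consumer surplus = 360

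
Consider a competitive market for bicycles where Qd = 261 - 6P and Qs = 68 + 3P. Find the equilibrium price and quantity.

P* = 193/9, Q* = 397/3

Set Qd = Qs: 261 - 6P = 68 + 3P.
193 = 9P, so P* = 193/9.
Q* = 261 − 6(193/9) = 397/3.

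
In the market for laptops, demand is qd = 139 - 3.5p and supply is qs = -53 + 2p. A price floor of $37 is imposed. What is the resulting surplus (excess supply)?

Equilibrium price would be p* = 384/11, so the floor at 37 binds.
At p = 37: qd = 9.5, qs = 21.
Surplus = 21 − 9.5 = 11.5.

Surplus = 11.5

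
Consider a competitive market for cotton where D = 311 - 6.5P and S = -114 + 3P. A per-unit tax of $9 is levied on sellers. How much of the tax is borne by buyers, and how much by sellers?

Buyers bear 54/19, sellers bear 117/19

Pre-tax equilibrium: P* = 850/19, Q* = 384/19.
Tax on sellers shifts supply to S = -114 + 3(P − 9) = -141 + 3P.
311 - 6.5P = -141 + 3P gives buyer price Pb = 904/19; sellers receive Ps = 904/19 − 9 = 733/19.
New quantity: Q = 311 − 6.5(904/19) = 33/19.
Buyer burden = 904/19 − 850/19 = 54/19; seller burden = 850/19 − 733/19 = 117/19.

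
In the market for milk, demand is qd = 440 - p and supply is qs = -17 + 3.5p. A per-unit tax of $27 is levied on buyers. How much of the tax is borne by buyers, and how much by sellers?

Pre-tax equilibrium: p* = 914/9, q* = 3046/9.
Tax on buyers shifts demand to qd = 440 − 1(p + 27) = 413 - p.
413 - p = -17 + 3.5p gives seller price ps = 860/9; buyers pay pb = 860/9 + 27 = 1103/9.
New quantity: q = 440 − 1(1103/9) = 2857/9.
Buyer burden = 1103/9 − 914/9 = 21; seller burden = 914/9 − 860/9 = 6.

Buyers bear $21, sellers bear $6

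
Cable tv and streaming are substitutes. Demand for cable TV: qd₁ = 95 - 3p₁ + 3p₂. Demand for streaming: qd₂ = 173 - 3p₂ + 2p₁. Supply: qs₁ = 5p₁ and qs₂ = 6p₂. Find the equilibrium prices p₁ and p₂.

p₁ = 229/11, p₂ = 787/33

Market 1: 95 - 3p₁ + 3p₂ = 5p₁ → 8p₁ - 3p₂ = 95.
Market 2: 9p₂ - 2p₁ = 173.
Eliminating p₂: 9×(1) + 3×(2) gives 66p₁ = 1374, so p₁ = 229/11.
Back-substitute into (2): p₂ = (173 + 2×229/11) / 9 = 787/33.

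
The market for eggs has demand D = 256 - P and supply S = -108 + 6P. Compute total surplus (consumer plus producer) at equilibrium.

Total surplus = 24276

Equilibrium: 256 - P = -108 + 6P gives P* = 52, Q* = 204.
Demand choke price: P = 256; supply starts at P = 18.
CS = ½(256 − 52)(204) = 20808; PS = ½(52 − 18)(204) = 3468.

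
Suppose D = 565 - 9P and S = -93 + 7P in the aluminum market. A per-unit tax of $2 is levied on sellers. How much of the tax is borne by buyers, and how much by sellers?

Buyers bear $0.875, sellers bear $1.125

Pre-tax equilibrium: P* = 41.125, Q* = 194.875.
Tax on sellers shifts supply to S = -93 + 7(P − 2) = -107 + 7P.
565 - 9P = -107 + 7P gives buyer price Pb = 42; sellers receive Ps = 42 − 2 = 40.
New quantity: Q = 565 − 9(42) = 187.
Buyer burden = 42 − 41.125 = 0.875; seller burden = 41.125 − 40 = 1.125.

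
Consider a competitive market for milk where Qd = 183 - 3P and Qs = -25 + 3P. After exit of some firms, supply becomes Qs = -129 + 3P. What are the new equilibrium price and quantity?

Original equilibrium: P* = 104/3, Q* = 79.
New equilibrium: 183 - 3P = -129 + 3P, so 312 = 6P and P' = 52; Q' = 183 − 3(52) = 27.

P' = 52, Q' = 27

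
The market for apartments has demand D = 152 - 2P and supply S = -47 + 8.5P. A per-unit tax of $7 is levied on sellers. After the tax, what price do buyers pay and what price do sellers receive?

Buyers pay 517/21, sellers receive 370/21

Pre-tax equilibrium: P* = 398/21, Q* = 2396/21.
Tax on sellers shifts supply to S = -47 + 8.5(P − 7) = -106.5 + 8.5P.
152 - 2P = -106.5 + 8.5P gives buyer price Pb = 517/21; sellers receive Ps = 517/21 − 7 = 370/21.
New quantity: Q = 152 − 2(517/21) = 2158/21.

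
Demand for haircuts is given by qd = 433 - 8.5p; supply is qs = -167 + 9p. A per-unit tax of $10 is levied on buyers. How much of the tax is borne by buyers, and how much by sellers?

Pre-tax equilibrium: p* = 240/7, q* = 991/7.
Tax on buyers shifts demand to qd = 433 − 8.5(p + 10) = 348 - 8.5p.
348 - 8.5p = -167 + 9p gives seller price ps = 206/7; buyers pay pb = 206/7 + 10 = 276/7.
New quantity: q = 433 − 8.5(276/7) = 685/7.
Buyer burden = 276/7 − 240/7 = 36/7; seller burden = 240/7 − 206/7 = 34/7.

Buyers bear 36/7, sellers bear 34/7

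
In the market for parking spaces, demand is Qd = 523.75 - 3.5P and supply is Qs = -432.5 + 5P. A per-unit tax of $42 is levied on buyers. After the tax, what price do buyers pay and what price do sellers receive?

Pre-tax equilibrium: P* = 112.5, Q* = 130.
Tax on buyers shifts demand to Qd = 523.75 − 3.5(P + 42) = 376.75 - 3.5P.
376.75 - 3.5P = -432.5 + 5P gives seller price Ps = 3237/34; buyers pay Pb = 3237/34 + 42 = 4665/34.
New quantity: Q = 523.75 − 3.5(4665/34) = 740/17.

Buyers pay 4665/34, sellers receive 3237/34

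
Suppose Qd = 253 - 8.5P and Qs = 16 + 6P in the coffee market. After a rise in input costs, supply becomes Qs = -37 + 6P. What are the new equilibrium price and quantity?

Original equilibrium: P* = 474/29, Q* = 3308/29.
New equilibrium: 253 - 8.5P = -37 + 6P, so 290 = 14.5P and P' = 20; Q' = 253 − 8.5(20) = 83.

P' = 20, Q' = 83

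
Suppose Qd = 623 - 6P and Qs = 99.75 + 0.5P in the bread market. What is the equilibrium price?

Set Qd = Qs: 623 - 6P = 99.75 + 0.5P.
523.25 = 6.5P, so P* = 80.5.
Q* = 623 − 6(80.5) = 140.

P* = 80.5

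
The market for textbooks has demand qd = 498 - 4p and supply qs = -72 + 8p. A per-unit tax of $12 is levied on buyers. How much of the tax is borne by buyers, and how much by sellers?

Buyers bear $8, sellers bear $4

Pre-tax equilibrium: p* = 47.5, q* = 308.
Tax on buyers shifts demand to qd = 498 − 4(p + 12) = 450 - 4p.
450 - 4p = -72 + 8p gives seller price ps = 43.5; buyers pay pb = 43.5 + 12 = 55.5.
New quantity: q = 498 − 4(55.5) = 276.
Buyer burden = 55.5 − 47.5 = 8; seller burden = 47.5 − 43.5 = 4.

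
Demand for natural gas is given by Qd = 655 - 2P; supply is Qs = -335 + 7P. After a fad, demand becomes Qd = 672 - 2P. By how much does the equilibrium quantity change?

Original equilibrium: P* = 110, Q* = 435.
New equilibrium: 672 - 2P = -335 + 7P, so 1007 = 9P and P' = 1007/9; Q' = 672 − 2(1007/9) = 4034/9.
Change in quantity: 4034/9 − 435 = 119/9.

ΔQ = 119/9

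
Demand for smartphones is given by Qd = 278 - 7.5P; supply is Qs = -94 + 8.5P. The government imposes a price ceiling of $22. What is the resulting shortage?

Shortage = 20

Equilibrium price would be P* = 23.25, so the ceiling at 22 binds.
At P = 22: Qd = 278 − 7.5(22) = 113, Qs = -94 + 8.5(22) = 93.
Shortage = 113 − 93 = 20.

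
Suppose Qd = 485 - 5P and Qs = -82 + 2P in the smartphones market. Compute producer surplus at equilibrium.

Equilibrium: 485 - 5P = -82 + 2P gives P* = 81, Q* = 80.
Supply starts at P = 41 (where Qs = 0).
PS = ½(81 − 41)(80) = 1600.

Producer surplus = 1600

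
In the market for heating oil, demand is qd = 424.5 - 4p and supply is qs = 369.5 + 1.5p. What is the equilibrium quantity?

Set qd = qs: 424.5 - 4p = 369.5 + 1.5p.
55 = 5.5p, so p* = 10.
q* = 424.5 − 4(10) = 384.5.

q* = 384.5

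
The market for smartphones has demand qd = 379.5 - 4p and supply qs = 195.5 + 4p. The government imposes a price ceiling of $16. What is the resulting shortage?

Shortage = 56

Equilibrium price would be p* = 23, so the ceiling at 16 binds.
At p = 16: qd = 379.5 − 4(16) = 315.5, qs = 195.5 + 4(16) = 259.5.
Shortage = 315.5 − 259.5 = 56.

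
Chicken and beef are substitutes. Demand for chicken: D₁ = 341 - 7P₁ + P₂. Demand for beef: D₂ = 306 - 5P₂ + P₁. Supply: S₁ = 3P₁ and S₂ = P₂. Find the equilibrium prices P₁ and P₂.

P₁ = 2352/59, P₂ = 3401/59

Market 1: 341 - 7P₁ + P₂ = 3P₁ → 10P₁ - P₂ = 341.
Market 2: 6P₂ - P₁ = 306.
Eliminating P₂: 6×(1) + 1×(2) gives 59P₁ = 2352, so P₁ = 2352/59.
Back-substitute into (2): P₂ = (306 + 1×2352/59) / 6 = 3401/59.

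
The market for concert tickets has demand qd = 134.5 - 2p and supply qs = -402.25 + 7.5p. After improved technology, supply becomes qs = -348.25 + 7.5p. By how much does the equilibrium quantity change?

Δq = 216/19

Original equilibrium: p* = 56.5, q* = 21.5.
New equilibrium: 134.5 - 2p = -348.25 + 7.5p, so 482.75 = 9.5p and p' = 1931/38; q' = 134.5 − 2(1931/38) = 1249/38.
Change in quantity: 1249/38 − 21.5 = 216/19.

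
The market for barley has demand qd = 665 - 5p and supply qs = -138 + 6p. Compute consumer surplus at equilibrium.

Consumer surplus = 9000

Equilibrium: 665 - 5p = -138 + 6p gives p* = 73, q* = 300.
Demand choke price (qd = 0): p = 133.
CS = ½(133 − 73)(300) = 9000.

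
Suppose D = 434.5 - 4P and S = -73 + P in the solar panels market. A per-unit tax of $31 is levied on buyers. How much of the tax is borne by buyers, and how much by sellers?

Pre-tax equilibrium: P* = 101.5, Q* = 28.5.
Tax on buyers shifts demand to D = 434.5 − 4(P + 31) = 310.5 - 4P.
310.5 - 4P = -73 + P gives seller price Ps = 76.7; buyers pay Pb = 76.7 + 31 = 107.7.
New quantity: Q = 434.5 − 4(107.7) = 3.7.
Buyer burden = 107.7 − 101.5 = 6.2; seller burden = 101.5 − 76.7 = 24.8.

Buyers bear $6.2, sellers bear $24.8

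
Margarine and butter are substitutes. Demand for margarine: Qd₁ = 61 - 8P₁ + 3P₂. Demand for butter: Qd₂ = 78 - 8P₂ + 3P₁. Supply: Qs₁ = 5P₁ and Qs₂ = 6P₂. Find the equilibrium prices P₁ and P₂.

Market 1: 61 - 8P₁ + 3P₂ = 5P₁ → 13P₁ - 3P₂ = 61.
Market 2: 14P₂ - 3P₁ = 78.
Eliminating P₂: 14×(1) + 3×(2) gives 173P₁ = 1088, so P₁ = 1088/173.
Back-substitute into (2): P₂ = (78 + 3×1088/173) / 14 = 1197/173.

P₁ = 1088/173, P₂ = 1197/173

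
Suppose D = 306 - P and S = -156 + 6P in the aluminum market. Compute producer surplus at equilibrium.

Equilibrium: 306 - P = -156 + 6P gives P* = 66, Q* = 240.
Supply starts at P = 26 (where S = 0).
PS = ½(66 − 26)(240) = 4800.

Producer surplus = 4800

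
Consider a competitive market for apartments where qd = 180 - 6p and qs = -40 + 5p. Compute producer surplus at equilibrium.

Equilibrium: 180 - 6p = -40 + 5p gives p* = 20, q* = 60.
Supply starts at p = 8 (where qs = 0).
PS = ½(20 − 8)(60) = 360.

Producer surplus = 360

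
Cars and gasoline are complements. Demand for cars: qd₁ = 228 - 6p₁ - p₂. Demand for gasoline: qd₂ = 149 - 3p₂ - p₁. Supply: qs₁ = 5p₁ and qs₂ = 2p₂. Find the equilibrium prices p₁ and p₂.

p₁ = 991/54, p₂ = 1411/54

Market 1: 228 - 6p₁ - p₂ = 5p₁ → 11p₁ + p₂ = 228.
Market 2: 5p₂ + p₁ = 149.
Eliminating p₂: 5×(1) − 1×(2) gives 54p₁ = 991, so p₁ = 991/54.
Back-substitute into (2): p₂ = (149 − 1×991/54) / 5 = 1411/54.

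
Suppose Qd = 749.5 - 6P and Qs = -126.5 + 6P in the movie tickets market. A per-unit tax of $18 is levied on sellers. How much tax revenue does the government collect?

Pre-tax equilibrium: P* = 73, Q* = 311.5.
Tax on sellers shifts supply to Qs = -126.5 + 6(P − 18) = -234.5 + 6P.
749.5 - 6P = -234.5 + 6P gives buyer price Pb = 82; sellers receive Ps = 82 − 18 = 64.
New quantity: Q = 749.5 − 6(82) = 257.5.
Revenue = 18 × 257.5 = 4635.

Tax revenue = 4635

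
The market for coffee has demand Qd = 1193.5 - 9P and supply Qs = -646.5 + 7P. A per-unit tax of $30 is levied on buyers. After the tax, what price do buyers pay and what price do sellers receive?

Pre-tax equilibrium: P* = 115, Q* = 158.5.
Tax on buyers shifts demand to Qd = 1193.5 − 9(P + 30) = 923.5 - 9P.
923.5 - 9P = -646.5 + 7P gives seller price Ps = 98.125; buyers pay Pb = 98.125 + 30 = 128.125.
New quantity: Q = 1193.5 − 9(128.125) = 40.375.

Buyers pay $128.125, sellers receive $98.125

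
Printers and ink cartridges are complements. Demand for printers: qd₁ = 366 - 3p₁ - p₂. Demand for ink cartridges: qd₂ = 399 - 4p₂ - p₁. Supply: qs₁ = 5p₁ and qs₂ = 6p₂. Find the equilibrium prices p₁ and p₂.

Market 1: 366 - 3p₁ - p₂ = 5p₁ → 8p₁ + p₂ = 366.
Market 2: 10p₂ + p₁ = 399.
Eliminating p₂: 10×(1) − 1×(2) gives 79p₁ = 3261, so p₁ = 3261/79.
Back-substitute into (2): p₂ = (399 − 1×3261/79) / 10 = 2826/79.

p₁ = 3261/79, p₂ = 2826/79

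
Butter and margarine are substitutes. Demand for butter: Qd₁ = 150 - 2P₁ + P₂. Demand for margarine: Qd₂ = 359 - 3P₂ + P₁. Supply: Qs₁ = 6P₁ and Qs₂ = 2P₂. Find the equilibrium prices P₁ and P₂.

Market 1: 150 - 2P₁ + P₂ = 6P₁ → 8P₁ - P₂ = 150.
Market 2: 5P₂ - P₁ = 359.
Eliminating P₂: 5×(1) + 1×(2) gives 39P₁ = 1109, so P₁ = 1109/39.
Back-substitute into (2): P₂ = (359 + 1×1109/39) / 5 = 3022/39.

P₁ = 1109/39, P₂ = 3022/39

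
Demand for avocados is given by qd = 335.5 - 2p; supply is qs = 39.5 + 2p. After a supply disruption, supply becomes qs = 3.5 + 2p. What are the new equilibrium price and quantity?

p' = 83, q' = 169.5

Original equilibrium: p* = 74, q* = 187.5.
New equilibrium: 335.5 - 2p = 3.5 + 2p, so 332 = 4p and p' = 83; q' = 335.5 − 2(83) = 169.5.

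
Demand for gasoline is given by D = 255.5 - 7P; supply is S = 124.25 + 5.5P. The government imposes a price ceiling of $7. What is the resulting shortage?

Equilibrium price would be P* = 10.5, so the ceiling at 7 binds.
At P = 7: D = 255.5 − 7(7) = 206.5, S = 124.25 + 5.5(7) = 162.75.
Shortage = 206.5 − 162.75 = 43.75.

Shortage = 43.75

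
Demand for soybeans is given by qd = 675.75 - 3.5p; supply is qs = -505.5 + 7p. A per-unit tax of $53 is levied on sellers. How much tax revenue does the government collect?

Pre-tax equilibrium: p* = 112.5, q* = 282.
Tax on sellers shifts supply to qs = -505.5 + 7(p − 53) = -876.5 + 7p.
675.75 - 3.5p = -876.5 + 7p gives buyer price pb = 887/6; sellers receive ps = 887/6 − 53 = 569/6.
New quantity: q = 675.75 − 3.5(887/6) = 475/3.
Revenue = 53 × 475/3 = 25175/3.

Tax revenue = 25175/3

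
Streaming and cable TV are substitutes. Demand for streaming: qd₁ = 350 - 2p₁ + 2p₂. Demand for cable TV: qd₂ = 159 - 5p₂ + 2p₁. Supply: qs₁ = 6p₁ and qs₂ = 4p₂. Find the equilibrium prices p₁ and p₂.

Market 1: 350 - 2p₁ + 2p₂ = 6p₁ → 8p₁ - 2p₂ = 350.
Market 2: 9p₂ - 2p₁ = 159.
Eliminating p₂: 9×(1) + 2×(2) gives 68p₁ = 3468, so p₁ = 51.
Back-substitute into (2): p₂ = (159 + 2×51) / 9 = 29.

p₁ = 51, p₂ = 29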